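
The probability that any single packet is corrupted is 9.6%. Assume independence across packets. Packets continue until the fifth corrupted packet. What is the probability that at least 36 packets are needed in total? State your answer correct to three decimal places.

0.758

Needing more than 35 packets ⇔ fewer than 5 successes in the first 35. With X ~ Binomial(35, 0.096), P(Y > 35) = P(X ≤ 4).
  k=0: C(35,0)·0.096^0·0.904^35 = 0.02923
  k=1: C(35,1)·0.096^1·0.904^34 = 0.10866
  k=2: C(35,2)·0.096^2·0.904^33 = 0.19616
  k=3: C(35,3)·0.096^3·0.904^32 = 0.22915
  k=4: C(35,4)·0.096^4·0.904^31 = 0.19467
P(X ≤ 4) = 0.75788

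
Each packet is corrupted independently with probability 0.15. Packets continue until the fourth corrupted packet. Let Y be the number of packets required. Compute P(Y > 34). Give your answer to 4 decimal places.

Needing more than 34 packets ⇔ fewer than 4 successes in the first 34. With X ~ Binomial(34, 0.15), P(Y > 34) = P(X ≤ 3).
  k=0: C(34,0)·0.15^0·0.85^34 = 0.003983
  k=1: C(34,1)·0.15^1·0.85^33 = 0.023900
  k=2: C(34,2)·0.15^2·0.85^32 = 0.069591
  k=3: C(34,3)·0.15^3·0.85^31 = 0.130994
P(X ≤ 3) = 0.228468

0.2285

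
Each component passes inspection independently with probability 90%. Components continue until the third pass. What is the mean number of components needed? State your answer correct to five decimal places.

Y = total components until the third success; negative binomial with r=3, p=0.90.
E[Y] = r / p = 3 / 0.90 = 3.3333333

3.33333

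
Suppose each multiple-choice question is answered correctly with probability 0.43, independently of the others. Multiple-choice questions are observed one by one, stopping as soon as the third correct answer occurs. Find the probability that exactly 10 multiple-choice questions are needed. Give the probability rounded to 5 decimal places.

Y = trial on which the third success occurs; negative binomial, r=3, p=0.43.
P(Y=10) = C(9,2) · p^3 · (1−p)^7
= 36 · 0.079507 · 0.019549 = 0.0559541

0.05595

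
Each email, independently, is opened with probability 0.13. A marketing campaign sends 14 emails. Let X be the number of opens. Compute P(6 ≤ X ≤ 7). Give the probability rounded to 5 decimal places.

X ~ Binomial(14, 0.13); P(6 ≤ X ≤ 7) = Σ C(14,k) p^k (1−p)^(14−k) over k:
  k=6: C(14,6)·0.13^6·0.87^8 = 0.0047574
  k=7: C(14,7)·0.13^7·0.87^7 = 0.0008124
Total = 0.0055698

0.00557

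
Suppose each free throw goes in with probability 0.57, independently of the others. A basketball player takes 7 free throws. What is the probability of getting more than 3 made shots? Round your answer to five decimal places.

0.65016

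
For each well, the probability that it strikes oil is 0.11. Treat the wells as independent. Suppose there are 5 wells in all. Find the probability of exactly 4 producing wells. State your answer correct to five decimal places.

0.00065

X ~ Binomial(n=5, p=0.11).
P(X=4) = C(5,4) · p^4 · (1−p)^1
= 5 · 0.00014641 · 0.89 = 0.0006515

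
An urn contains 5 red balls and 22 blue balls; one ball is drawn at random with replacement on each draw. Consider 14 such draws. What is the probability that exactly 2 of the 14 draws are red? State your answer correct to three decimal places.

0.267

X ~ Binomial(n=14, p=0.185185).
P(X=2) = C(14,2) · p^2 · (1−p)^12
= 91 · 0.034294 · 0.085646 = 0.26728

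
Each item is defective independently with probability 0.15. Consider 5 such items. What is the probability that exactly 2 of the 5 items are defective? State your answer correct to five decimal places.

X ~ Binomial(n=5, p=0.15).
P(X=2) = C(5,2) · p^2 · (1−p)^3
= 10 · 0.0225 · 0.61413 = 0.1381781

0.13818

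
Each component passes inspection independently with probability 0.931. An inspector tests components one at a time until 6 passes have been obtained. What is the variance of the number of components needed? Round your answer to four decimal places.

Y = total components until the sixth success; negative binomial with r=6, p=0.931.
Var(Y) = r(1−p)/p² = 6·0.069 / 0.931² = 0.477640

0.4776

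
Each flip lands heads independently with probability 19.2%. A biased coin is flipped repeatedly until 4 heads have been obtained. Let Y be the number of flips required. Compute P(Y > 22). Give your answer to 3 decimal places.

0.367

Needing more than 22 flips ⇔ fewer than 4 successes in the first 22. With X ~ Binomial(22, 0.192), P(Y > 22) = P(X ≤ 3).
  k=0: C(22,0)·0.192^0·0.808^22 = 0.00918
  k=1: C(22,1)·0.192^1·0.808^21 = 0.04801
  k=2: C(22,2)·0.192^2·0.808^20 = 0.11980
  k=3: C(22,3)·0.192^3·0.808^19 = 0.18978
P(X ≤ 3) = 0.36677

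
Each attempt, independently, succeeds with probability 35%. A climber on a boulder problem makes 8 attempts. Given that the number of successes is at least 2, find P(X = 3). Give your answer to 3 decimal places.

0.335

X ~ Binomial(8, 0.35). Want P(X=3 | X≥2) = P(X=3) / P(X≥2).
P(X=3) = C(8,3)·0.35^3·0.65^5 = 0.27859
P(X≥2) = 1 − 0.03186 − 0.13726 = 0.83087
Ratio = 0.27859 / 0.83087 = 0.33529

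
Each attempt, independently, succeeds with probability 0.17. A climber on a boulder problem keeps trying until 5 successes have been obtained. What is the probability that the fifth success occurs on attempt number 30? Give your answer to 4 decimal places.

0.0320

Y = trial on which the fifth success occurs; negative binomial, r=5, p=0.17.
P(Y=30) = C(29,4) · p^5 · (1−p)^25
= 23751 · 0.00014199 · 0.0094831 = 0.031980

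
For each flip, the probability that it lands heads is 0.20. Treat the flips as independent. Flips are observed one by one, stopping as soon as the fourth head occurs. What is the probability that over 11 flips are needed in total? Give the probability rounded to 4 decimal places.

Needing more than 11 flips ⇔ fewer than 4 successes in the first 11. With X ~ Binomial(11, 0.20), P(Y > 11) = P(X ≤ 3).
  k=0: C(11,0)·0.20^0·0.80^11 = 0.085899
  k=1: C(11,1)·0.20^1·0.80^10 = 0.236223
  k=2: C(11,2)·0.20^2·0.80^9 = 0.295279
  k=3: C(11,3)·0.20^3·0.80^8 = 0.221459
P(X ≤ 3) = 0.838861

0.8389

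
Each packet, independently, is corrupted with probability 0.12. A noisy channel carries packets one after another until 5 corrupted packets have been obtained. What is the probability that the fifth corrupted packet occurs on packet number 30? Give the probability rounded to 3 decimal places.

0.024

Y = trial on which the fifth success occurs; negative binomial, r=5, p=0.12.
P(Y=30) = C(29,4) · p^5 · (1−p)^25
= 23751 · 2.4883e-05 · 0.040932 = 0.02419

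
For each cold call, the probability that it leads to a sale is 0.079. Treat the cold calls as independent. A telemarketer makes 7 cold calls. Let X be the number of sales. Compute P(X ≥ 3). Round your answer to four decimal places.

X ~ Binomial(7, 0.079); P(X ≥ 3) = Σ C(7,k) p^k (1−p)^(7−k) over k:
  k=3: C(7,3)·0.079^3·0.921^4 = 0.012416
  k=4: C(7,4)·0.079^4·0.921^3 = 0.001065
  k=5: C(7,5)·0.079^5·0.921^2 = 0.000055
  k=6: C(7,6)·0.079^6·0.921^1 = 0.000002
  k=7: C(7,7)·0.079^7·0.921^0 = 0.000000
Total = 0.013538

0.0135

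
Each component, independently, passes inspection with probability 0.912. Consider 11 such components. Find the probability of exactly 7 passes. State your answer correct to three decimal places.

X ~ Binomial(n=11, p=0.912).
P(X=7) = C(11,7) · p^7 · (1−p)^4
= 330 · 0.52476 · 5.997e-05 = 0.01039

0.010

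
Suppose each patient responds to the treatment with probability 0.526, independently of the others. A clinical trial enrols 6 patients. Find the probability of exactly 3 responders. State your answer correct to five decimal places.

X ~ Binomial(n=6, p=0.526).
P(X=3) = C(6,3) · p^3 · (1−p)^3
= 20 · 0.14553 · 0.1065 = 0.3099718

0.30997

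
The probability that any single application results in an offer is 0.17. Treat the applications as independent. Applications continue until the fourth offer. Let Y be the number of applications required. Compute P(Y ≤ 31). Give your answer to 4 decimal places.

Finishing within 31 applications ⇔ at least 4 successes in the first 31. With X ~ Binomial(31, 0.17), P(Y ≤ 31) = 1 − P(X ≤ 3).
  k=0: C(31,0)·0.17^0·0.83^31 = 0.003100
  k=1: C(31,1)·0.17^1·0.83^30 = 0.019686
  k=2: C(31,2)·0.17^2·0.83^29 = 0.060481
  k=3: C(31,3)·0.17^3·0.83^28 = 0.119747
1 − 0.203013 = 0.796987

0.7970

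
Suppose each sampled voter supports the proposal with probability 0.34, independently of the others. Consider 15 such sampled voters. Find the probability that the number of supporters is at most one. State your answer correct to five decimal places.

X ~ Binomial(15, 0.34); P(X ≤ 1) = Σ C(15,k) p^k (1−p)^(15−k) over k:
  k=0: C(15,0)·0.34^0·0.66^15 = 0.0019641
  k=1: C(15,1)·0.34^1·0.66^14 = 0.0151770
Total = 0.0171411

0.01714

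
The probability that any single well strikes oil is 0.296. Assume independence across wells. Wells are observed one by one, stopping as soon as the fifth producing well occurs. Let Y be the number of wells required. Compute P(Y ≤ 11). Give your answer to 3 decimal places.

0.202

Finishing within 11 wells ⇔ at least 5 successes in the first 11. With X ~ Binomial(11, 0.296), P(Y ≤ 11) = 1 − P(X ≤ 4).
  k=0: C(11,0)·0.296^0·0.704^11 = 0.02105
  k=1: C(11,1)·0.296^1·0.704^10 = 0.09737
  k=2: C(11,2)·0.296^2·0.704^9 = 0.20469
  k=3: C(11,3)·0.296^3·0.704^8 = 0.25819
  k=4: C(11,4)·0.296^4·0.704^7 = 0.21711
1 − 0.79842 = 0.20158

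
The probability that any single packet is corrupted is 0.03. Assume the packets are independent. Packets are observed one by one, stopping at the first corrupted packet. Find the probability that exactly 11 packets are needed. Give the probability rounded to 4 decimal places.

0.0221

Geometric (trials to first success), p = 0.03.
P(Y = 11) = (1−p)^10 · p = 0.73742 · 0.03 = 0.022123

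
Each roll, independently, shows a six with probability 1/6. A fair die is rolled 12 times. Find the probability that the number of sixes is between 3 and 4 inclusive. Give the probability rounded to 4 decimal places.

0.2862

X ~ Binomial(12, 0.166667); P(3 ≤ X ≤ 4) = Σ C(12,k) p^k (1−p)^(12−k) over k:
  k=3: C(12,3)·0.166667^3·0.833333^9 = 0.197396
  k=4: C(12,4)·0.166667^4·0.833333^8 = 0.088828
Total = 0.286224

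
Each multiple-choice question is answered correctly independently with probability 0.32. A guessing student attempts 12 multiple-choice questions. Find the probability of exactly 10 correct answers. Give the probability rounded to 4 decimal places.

0.0003

X ~ Binomial(n=12, p=0.32).
P(X=10) = C(12,10) · p^10 · (1−p)^2
= 66 · 1.1259e-05 · 0.4624 = 0.000344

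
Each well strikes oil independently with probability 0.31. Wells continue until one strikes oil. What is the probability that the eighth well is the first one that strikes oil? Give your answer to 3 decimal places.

Geometric (trials to first success), p = 0.31.
P(Y = 8) = (1−p)^7 · p = 0.074464 · 0.31 = 0.02308

0.023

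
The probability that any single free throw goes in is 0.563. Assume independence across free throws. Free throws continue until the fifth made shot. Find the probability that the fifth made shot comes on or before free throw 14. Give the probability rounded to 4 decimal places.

Finishing within 14 free throws ⇔ at least 5 successes in the first 14. With X ~ Binomial(14, 0.563), P(Y ≤ 14) = 1 − P(X ≤ 4).
  k=0: C(14,0)·0.563^0·0.437^14 = 0.000009
  k=1: C(14,1)·0.563^1·0.437^13 = 0.000167
  k=2: C(14,2)·0.563^2·0.437^12 = 0.001399
  k=3: C(14,3)·0.563^3·0.437^11 = 0.007210
  k=4: C(14,4)·0.563^4·0.437^10 = 0.025544
1 − 0.034329 = 0.965671

0.9657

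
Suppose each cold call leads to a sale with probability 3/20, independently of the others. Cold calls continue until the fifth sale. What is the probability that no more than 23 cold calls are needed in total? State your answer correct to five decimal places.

Finishing within 23 cold calls ⇔ at least 5 successes in the first 23. With X ~ Binomial(23, 0.15), P(Y ≤ 23) = 1 − P(X ≤ 4).
  k=0: C(23,0)·0.15^0·0.85^23 = 0.0238032
  k=1: C(23,1)·0.15^1·0.85^22 = 0.0966130
  k=2: C(23,2)·0.15^2·0.85^21 = 0.1875428
  k=3: C(23,3)·0.15^3·0.85^20 = 0.2316706
  k=4: C(23,4)·0.15^4·0.85^19 = 0.2044152
1 − 0.7440448 = 0.2559552

0.25596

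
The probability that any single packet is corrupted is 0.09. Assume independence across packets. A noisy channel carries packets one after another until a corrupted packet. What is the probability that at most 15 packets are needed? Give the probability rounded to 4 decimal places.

Y = number of packets to the first success; geometric, p = 0.09.
P(Y ≤ 15) = 1 − (1−p)^15 = 1 − 0.243008 = 0.756992

0.7570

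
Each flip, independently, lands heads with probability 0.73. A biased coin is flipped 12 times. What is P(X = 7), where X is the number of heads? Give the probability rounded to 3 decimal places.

0.126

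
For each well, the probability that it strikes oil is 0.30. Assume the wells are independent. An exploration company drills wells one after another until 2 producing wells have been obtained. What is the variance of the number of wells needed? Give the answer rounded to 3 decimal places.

Y = total wells until the second success; negative binomial with r=2, p=0.30.
Var(Y) = r(1−p)/p² = 2·0.70 / 0.30² = 15.55556

15.556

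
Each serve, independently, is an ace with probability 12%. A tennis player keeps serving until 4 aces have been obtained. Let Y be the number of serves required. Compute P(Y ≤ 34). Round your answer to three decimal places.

0.595

Finishing within 34 serves ⇔ at least 4 successes in the first 34. With X ~ Binomial(34, 0.12), P(Y ≤ 34) = 1 − P(X ≤ 3).
  k=0: C(34,0)·0.12^0·0.88^34 = 0.01295
  k=1: C(34,1)·0.12^1·0.88^33 = 0.06006
  k=2: C(34,2)·0.12^2·0.88^32 = 0.13514
  k=3: C(34,3)·0.12^3·0.88^31 = 0.19656
1 − 0.40471 = 0.59529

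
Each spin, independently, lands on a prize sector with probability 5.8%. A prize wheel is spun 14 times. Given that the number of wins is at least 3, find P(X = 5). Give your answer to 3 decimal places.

0.017

X ~ Binomial(14, 0.058). Want P(X=5 | X≥3) = P(X=5) / P(X≥3).
P(X=5) = C(14,5)·0.058^5·0.942^9 = 0.00077
P(X≥3) = 1 − 0.43322 − 0.37344 − 0.14945 = 0.04388
Ratio = 0.00077 / 0.04388 = 0.01749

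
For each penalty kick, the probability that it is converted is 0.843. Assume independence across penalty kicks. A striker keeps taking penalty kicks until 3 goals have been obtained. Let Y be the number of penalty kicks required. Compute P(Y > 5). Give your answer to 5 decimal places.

0.03016

Needing more than 5 penalty kicks ⇔ fewer than 3 successes in the first 5. With X ~ Binomial(5, 0.843), P(Y > 5) = P(X ≤ 2).
  k=0: C(5,0)·0.843^0·0.157^5 = 0.0000954
  k=1: C(5,1)·0.843^1·0.157^4 = 0.0025609
  k=2: C(5,2)·0.843^2·0.157^3 = 0.0275014
P(X ≤ 2) = 0.0301577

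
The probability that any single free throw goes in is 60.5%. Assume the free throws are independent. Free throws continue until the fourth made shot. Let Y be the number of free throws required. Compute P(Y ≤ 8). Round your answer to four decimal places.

0.8340

Finishing within 8 free throws ⇔ at least 4 successes in the first 8. With X ~ Binomial(8, 0.605), P(Y ≤ 8) = 1 − P(X ≤ 3).
  k=0: C(8,0)·0.605^0·0.395^8 = 0.000593
  k=1: C(8,1)·0.605^1·0.395^7 = 0.007261
  k=2: C(8,2)·0.605^2·0.395^6 = 0.038927
  k=3: C(8,3)·0.605^3·0.395^5 = 0.119245
1 − 0.166026 = 0.833974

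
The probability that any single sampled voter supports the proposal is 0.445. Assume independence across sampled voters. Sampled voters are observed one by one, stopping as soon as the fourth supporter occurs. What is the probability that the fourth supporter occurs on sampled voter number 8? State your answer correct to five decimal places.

Y = trial on which the fourth success occurs; negative binomial, r=4, p=0.445.
P(Y=8) = C(7,3) · p^4 · (1−p)^4
= 35 · 0.039214 · 0.094879 = 0.1302207

0.13022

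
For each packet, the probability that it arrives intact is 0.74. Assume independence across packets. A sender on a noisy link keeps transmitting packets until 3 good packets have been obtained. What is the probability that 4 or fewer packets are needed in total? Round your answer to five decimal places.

0.72130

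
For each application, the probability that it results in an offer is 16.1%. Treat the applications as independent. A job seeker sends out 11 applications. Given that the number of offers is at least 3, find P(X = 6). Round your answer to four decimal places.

0.0131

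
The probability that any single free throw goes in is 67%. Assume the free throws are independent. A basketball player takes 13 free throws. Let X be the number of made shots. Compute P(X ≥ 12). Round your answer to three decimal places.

X ~ Binomial(13, 0.67); P(X ≥ 12) = Σ C(13,k) p^k (1−p)^(13−k) over k:
  k=12: C(13,12)·0.67^12·0.33^1 = 0.03510
  k=13: C(13,13)·0.67^13·0.33^0 = 0.00548
Total = 0.04059

0.041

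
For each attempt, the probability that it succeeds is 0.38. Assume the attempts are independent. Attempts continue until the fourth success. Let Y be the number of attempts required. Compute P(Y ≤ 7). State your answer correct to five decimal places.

Finishing within 7 attempts ⇔ at least 4 successes in the first 7. With X ~ Binomial(7, 0.38), P(Y ≤ 7) = 1 − P(X ≤ 3).
  k=0: C(7,0)·0.38^0·0.62^7 = 0.0352161
  k=1: C(7,1)·0.38^1·0.62^6 = 0.1510886
  k=2: C(7,2)·0.38^2·0.62^5 = 0.2778081
  k=3: C(7,3)·0.38^3·0.62^4 = 0.2837825
1 − 0.7478954 = 0.2521046

0.25210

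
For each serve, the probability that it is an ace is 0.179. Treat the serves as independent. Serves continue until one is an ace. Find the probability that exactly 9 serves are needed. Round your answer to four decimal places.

Geometric (trials to first success), p = 0.179.
P(Y = 9) = (1−p)^8 · p = 0.20642 · 0.179 = 0.036949

0.0369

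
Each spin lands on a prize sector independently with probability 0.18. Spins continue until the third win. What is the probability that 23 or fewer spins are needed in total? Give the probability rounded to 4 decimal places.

Finishing within 23 spins ⇔ at least 3 successes in the first 23. With X ~ Binomial(23, 0.18), P(Y ≤ 23) = 1 − P(X ≤ 2).
  k=0: C(23,0)·0.18^0·0.82^23 = 0.010416
  k=1: C(23,1)·0.18^1·0.82^22 = 0.052590
  k=2: C(23,2)·0.18^2·0.82^21 = 0.126986
1 − 0.189993 = 0.810007

0.8100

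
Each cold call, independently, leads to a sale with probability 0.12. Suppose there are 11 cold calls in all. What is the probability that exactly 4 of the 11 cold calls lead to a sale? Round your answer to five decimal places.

X ~ Binomial(n=11, p=0.12).
P(X=4) = C(11,4) · p^4 · (1−p)^7
= 330 · 0.00020736 · 0.40868 = 0.0279652

0.02797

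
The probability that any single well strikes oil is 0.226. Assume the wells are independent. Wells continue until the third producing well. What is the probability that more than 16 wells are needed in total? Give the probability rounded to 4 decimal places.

0.2638

Needing more than 16 wells ⇔ fewer than 3 successes in the first 16. With X ~ Binomial(16, 0.226), P(Y > 16) = P(X ≤ 2).
  k=0: C(16,0)·0.226^0·0.774^16 = 0.016590
  k=1: C(16,1)·0.226^1·0.774^15 = 0.077507
  k=2: C(16,2)·0.226^2·0.774^14 = 0.169735
P(X ≤ 2) = 0.263833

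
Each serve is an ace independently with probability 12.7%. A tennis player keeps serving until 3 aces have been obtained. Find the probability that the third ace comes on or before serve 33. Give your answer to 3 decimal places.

0.808

Finishing within 33 serves ⇔ at least 3 successes in the first 33. With X ~ Binomial(33, 0.127), P(Y ≤ 33) = 1 − P(X ≤ 2).
  k=0: C(33,0)·0.127^0·0.873^33 = 0.01131
  k=1: C(33,1)·0.127^1·0.873^32 = 0.05430
  k=2: C(33,2)·0.127^2·0.873^31 = 0.12638
1 − 0.19199 = 0.80801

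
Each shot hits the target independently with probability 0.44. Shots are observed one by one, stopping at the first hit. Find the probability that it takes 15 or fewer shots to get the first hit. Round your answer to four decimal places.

Y = number of shots to the first success; geometric, p = 0.44.
P(Y ≤ 15) = 1 − (1−p)^15 = 1 − 0.000167 = 0.999833

0.9998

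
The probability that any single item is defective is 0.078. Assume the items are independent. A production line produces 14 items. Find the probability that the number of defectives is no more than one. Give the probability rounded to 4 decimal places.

X ~ Binomial(14, 0.078); P(X ≤ 1) = Σ C(14,k) p^k (1−p)^(14−k) over k:
  k=0: C(14,0)·0.078^0·0.922^14 = 0.320799
  k=1: C(14,1)·0.078^1·0.922^13 = 0.379948
Total = 0.700747

0.7007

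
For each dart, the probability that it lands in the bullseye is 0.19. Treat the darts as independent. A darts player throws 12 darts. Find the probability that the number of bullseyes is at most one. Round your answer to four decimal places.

0.3043

X ~ Binomial(12, 0.19); P(X ≤ 1) = Σ C(12,k) p^k (1−p)^(12−k) over k:
  k=0: C(12,0)·0.19^0·0.81^12 = 0.079766
  k=1: C(12,1)·0.19^1·0.81^11 = 0.224528
Total = 0.304294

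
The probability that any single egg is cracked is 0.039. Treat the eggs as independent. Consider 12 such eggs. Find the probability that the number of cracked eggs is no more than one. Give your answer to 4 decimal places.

0.9225

X ~ Binomial(12, 0.039); P(X ≤ 1) = Σ C(12,k) p^k (1−p)^(12−k) over k:
  k=0: C(12,0)·0.039^0·0.961^12 = 0.620413
  k=1: C(12,1)·0.039^1·0.961^11 = 0.302136
Total = 0.922549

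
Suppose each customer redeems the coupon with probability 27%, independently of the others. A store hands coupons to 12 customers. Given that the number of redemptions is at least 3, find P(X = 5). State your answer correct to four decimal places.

0.1878

X ~ Binomial(12, 0.27). Want P(X=5 | X≥3) = P(X=5) / P(X≥3).
P(X=5) = C(12,5)·0.27^5·0.73^7 = 0.125546
P(X≥3) = 1 − 0.022902 − 0.101647 − 0.206776 = 0.668675
Ratio = 0.125546 / 0.668675 = 0.187754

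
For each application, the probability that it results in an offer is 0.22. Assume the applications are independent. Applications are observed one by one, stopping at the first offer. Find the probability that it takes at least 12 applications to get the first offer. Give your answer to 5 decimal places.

0.06502

Y = number of applications to the first success; geometric, p = 0.22.
P(Y > 11) = P(first 11 all fail) = (1−p)^11 = 0.0650191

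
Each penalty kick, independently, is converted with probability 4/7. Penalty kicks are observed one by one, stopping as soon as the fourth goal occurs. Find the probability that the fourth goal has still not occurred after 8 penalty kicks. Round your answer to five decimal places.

0.22100

Needing more than 8 penalty kicks ⇔ fewer than 4 successes in the first 8. With X ~ Binomial(8, 0.571429), P(Y > 8) = P(X ≤ 3).
  k=0: C(8,0)·0.571429^0·0.428571^8 = 0.0011381
  k=1: C(8,1)·0.571429^1·0.428571^7 = 0.0121399
  k=2: C(8,2)·0.571429^2·0.428571^6 = 0.0566528
  k=3: C(8,3)·0.571429^3·0.428571^5 = 0.1510741
P(X ≤ 3) = 0.2210049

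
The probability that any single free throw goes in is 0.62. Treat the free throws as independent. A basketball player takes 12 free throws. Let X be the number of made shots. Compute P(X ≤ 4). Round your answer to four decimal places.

0.0422

X ~ Binomial(12, 0.62); P(X ≤ 4) = Σ C(12,k) p^k (1−p)^(12−k) over k:
  k=0: C(12,0)·0.62^0·0.38^12 = 0.000009
  k=1: C(12,1)·0.62^1·0.38^11 = 0.000177
  k=2: C(12,2)·0.62^2·0.38^10 = 0.001593
  k=3: C(12,3)·0.62^3·0.38^9 = 0.008663
  k=4: C(12,4)·0.62^4·0.38^8 = 0.031801
Total = 0.042243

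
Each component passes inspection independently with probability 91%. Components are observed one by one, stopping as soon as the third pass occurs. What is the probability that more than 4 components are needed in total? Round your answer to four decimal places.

0.0430

Needing more than 4 components ⇔ fewer than 3 successes in the first 4. With X ~ Binomial(4, 0.91), P(Y > 4) = P(X ≤ 2).
  k=0: C(4,0)·0.91^0·0.09^4 = 0.000066
  k=1: C(4,1)·0.91^1·0.09^3 = 0.002654
  k=2: C(4,2)·0.91^2·0.09^2 = 0.040246
P(X ≤ 2) = 0.042965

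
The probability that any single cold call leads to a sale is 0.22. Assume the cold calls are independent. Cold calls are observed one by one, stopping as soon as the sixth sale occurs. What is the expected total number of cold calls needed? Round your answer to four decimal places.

27.2727

Y = total cold calls until the sixth success; negative binomial with r=6, p=0.22.
E[Y] = r / p = 6 / 0.22 = 27.272727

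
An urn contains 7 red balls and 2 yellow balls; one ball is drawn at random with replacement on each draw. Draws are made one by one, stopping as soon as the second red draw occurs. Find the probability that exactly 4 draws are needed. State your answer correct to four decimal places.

Y = trial on which the second success occurs; negative binomial, r=2, p=0.777778.
P(Y=4) = C(3,1) · p^2 · (1−p)^2
= 3 · 0.60494 · 0.049383 = 0.089620

0.0896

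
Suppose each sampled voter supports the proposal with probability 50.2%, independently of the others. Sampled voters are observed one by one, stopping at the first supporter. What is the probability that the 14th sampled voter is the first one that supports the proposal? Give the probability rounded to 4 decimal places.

0.0001

Geometric (trials to first success), p = 0.502.
P(Y = 14) = (1−p)^13 · p = 0.00011587 · 0.502 = 0.000058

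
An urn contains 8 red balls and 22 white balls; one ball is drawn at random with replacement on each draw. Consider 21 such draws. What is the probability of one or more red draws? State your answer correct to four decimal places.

0.9985

P(at least one) = 1 − P(none) = 1 − (1 − 0.266667)^21
= 1 − 0.001484 = 0.998516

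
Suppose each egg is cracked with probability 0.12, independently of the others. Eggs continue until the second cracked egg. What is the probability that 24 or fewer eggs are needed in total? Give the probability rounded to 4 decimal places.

0.8013

Finishing within 24 eggs ⇔ at least 2 successes in the first 24. With X ~ Binomial(24, 0.12), P(Y ≤ 24) = 1 − P(X ≤ 1).
  k=0: C(24,0)·0.12^0·0.88^24 = 0.046514
  k=1: C(24,1)·0.12^1·0.88^23 = 0.152228
1 − 0.198742 = 0.801258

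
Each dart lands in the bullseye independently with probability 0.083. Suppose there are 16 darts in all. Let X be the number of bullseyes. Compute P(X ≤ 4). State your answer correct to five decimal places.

X ~ Binomial(16, 0.083); P(X ≤ 4) = Σ C(16,k) p^k (1−p)^(16−k) over k:
  k=0: C(16,0)·0.083^0·0.917^16 = 0.2499824
  k=1: C(16,1)·0.083^1·0.917^15 = 0.3620246
  k=2: C(16,2)·0.083^2·0.917^14 = 0.2457583
  k=3: C(16,3)·0.083^3·0.917^13 = 0.1038063
  k=4: C(16,4)·0.083^4·0.917^12 = 0.0305363
Total = 0.9921078

0.99211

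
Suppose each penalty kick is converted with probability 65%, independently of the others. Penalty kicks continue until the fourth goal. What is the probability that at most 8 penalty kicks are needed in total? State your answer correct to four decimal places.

0.8939

Finishing within 8 penalty kicks ⇔ at least 4 successes in the first 8. With X ~ Binomial(8, 0.65), P(Y ≤ 8) = 1 − P(X ≤ 3).
  k=0: C(8,0)·0.65^0·0.35^8 = 0.000225
  k=1: C(8,1)·0.65^1·0.35^7 = 0.003346
  k=2: C(8,2)·0.65^2·0.35^6 = 0.021747
  k=3: C(8,3)·0.65^3·0.35^5 = 0.080773
1 − 0.106091 = 0.893909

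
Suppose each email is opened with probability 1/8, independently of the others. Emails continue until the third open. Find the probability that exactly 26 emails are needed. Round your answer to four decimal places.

0.0272

Y = trial on which the third success occurs; negative binomial, r=3, p=0.125.
P(Y=26) = C(25,2) · p^3 · (1−p)^23
= 300 · 0.0019531 · 0.046364 = 0.027167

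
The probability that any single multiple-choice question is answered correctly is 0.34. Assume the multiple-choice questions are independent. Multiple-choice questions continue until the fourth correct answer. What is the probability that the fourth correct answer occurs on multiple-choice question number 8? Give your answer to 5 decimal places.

0.08875

Y = trial on which the fourth success occurs; negative binomial, r=4, p=0.34.
P(Y=8) = C(7,3) · p^4 · (1−p)^4
= 35 · 0.013363 · 0.18975 = 0.0887482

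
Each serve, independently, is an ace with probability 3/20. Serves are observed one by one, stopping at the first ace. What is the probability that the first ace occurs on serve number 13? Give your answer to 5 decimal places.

Geometric (trials to first success), p = 0.15.
P(Y = 13) = (1−p)^12 · p = 0.14224 · 0.15 = 0.0213363

0.02134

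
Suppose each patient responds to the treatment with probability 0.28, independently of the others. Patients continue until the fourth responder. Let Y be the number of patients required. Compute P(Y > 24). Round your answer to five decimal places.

Needing more than 24 patients ⇔ fewer than 4 successes in the first 24. With X ~ Binomial(24, 0.28), P(Y > 24) = P(X ≤ 3).
  k=0: C(24,0)·0.28^0·0.72^24 = 0.0003767
  k=1: C(24,1)·0.28^1·0.72^23 = 0.0035157
  k=2: C(24,2)·0.28^2·0.72^22 = 0.0157232
  k=3: C(24,3)·0.28^3·0.72^21 = 0.0448401
P(X ≤ 3) = 0.0644557

0.06446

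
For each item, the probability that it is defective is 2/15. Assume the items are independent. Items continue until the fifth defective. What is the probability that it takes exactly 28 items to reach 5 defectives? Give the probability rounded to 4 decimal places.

Y = trial on which the fifth success occurs; negative binomial, r=5, p=0.133333.
P(Y=28) = C(27,4) · p^5 · (1−p)^23
= 17550 · 4.214e-05 · 0.037205 = 0.027515

0.0275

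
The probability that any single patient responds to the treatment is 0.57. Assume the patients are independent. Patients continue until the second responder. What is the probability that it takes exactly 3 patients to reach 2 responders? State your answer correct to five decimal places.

0.27941

Y = trial on which the second success occurs; negative binomial, r=2, p=0.57.
P(Y=3) = C(2,1) · p^2 · (1−p)^1
= 2 · 0.3249 · 0.43 = 0.2794140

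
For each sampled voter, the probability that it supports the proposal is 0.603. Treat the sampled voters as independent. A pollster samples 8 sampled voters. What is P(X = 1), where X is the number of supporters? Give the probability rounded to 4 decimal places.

0.0075

X ~ Binomial(n=8, p=0.603).
P(X=1) = C(8,1) · p^1 · (1−p)^7
= 8 · 0.603 · 0.0015543 = 0.007498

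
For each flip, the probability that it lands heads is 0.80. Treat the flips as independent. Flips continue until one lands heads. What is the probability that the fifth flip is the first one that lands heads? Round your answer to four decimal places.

0.0013

Geometric (trials to first success), p = 0.80.
P(Y = 5) = (1−p)^4 · p = 0.0016 · 0.80 = 0.001280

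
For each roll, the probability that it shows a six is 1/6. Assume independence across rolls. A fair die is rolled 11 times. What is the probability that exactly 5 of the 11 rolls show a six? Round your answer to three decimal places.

0.020

X ~ Binomial(n=11, p=0.166667).
P(X=5) = C(11,5) · p^5 · (1−p)^6
= 462 · 0.0001286 · 0.3349 = 0.01990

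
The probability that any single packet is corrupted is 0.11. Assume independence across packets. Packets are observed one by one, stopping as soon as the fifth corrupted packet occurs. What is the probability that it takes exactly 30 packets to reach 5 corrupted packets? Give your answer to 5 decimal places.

0.02077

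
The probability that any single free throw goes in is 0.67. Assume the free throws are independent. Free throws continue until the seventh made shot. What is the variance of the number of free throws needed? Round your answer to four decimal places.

Y = total free throws until the seventh success; negative binomial with r=7, p=0.67.
Var(Y) = r(1−p)/p² = 7·0.33 / 0.67² = 5.145912

5.1459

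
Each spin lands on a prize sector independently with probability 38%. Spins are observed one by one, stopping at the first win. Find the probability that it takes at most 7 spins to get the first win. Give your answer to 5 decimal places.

0.96478

Y = number of spins to the first success; geometric, p = 0.38.
P(Y ≤ 7) = 1 − (1−p)^7 = 1 − 0.0352161 = 0.9647839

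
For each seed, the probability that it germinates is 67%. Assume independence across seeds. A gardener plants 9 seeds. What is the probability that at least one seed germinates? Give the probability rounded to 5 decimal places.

0.99995

P(at least one) = 1 − P(none) = 1 − (1 − 0.67)^9
= 1 − 0.0000464 = 0.9999536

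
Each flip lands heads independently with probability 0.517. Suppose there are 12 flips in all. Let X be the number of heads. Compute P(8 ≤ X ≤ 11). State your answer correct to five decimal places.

0.22801

X ~ Binomial(12, 0.517); P(8 ≤ X ≤ 11) = Σ C(12,k) p^k (1−p)^(12−k) over k:
  k=8: C(12,8)·0.517^8·0.483^4 = 0.1375049
  k=9: C(12,9)·0.517^9·0.483^3 = 0.0654152
  k=10: C(12,10)·0.517^10·0.483^2 = 0.0210060
  k=11: C(12,11)·0.517^11·0.483^1 = 0.0040881
Total = 0.2280142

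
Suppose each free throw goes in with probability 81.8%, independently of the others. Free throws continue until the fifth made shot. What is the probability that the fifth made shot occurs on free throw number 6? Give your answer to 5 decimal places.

Y = trial on which the fifth success occurs; negative binomial, r=5, p=0.818.
P(Y=6) = C(5,4) · p^5 · (1−p)^1
= 5 · 0.36624 · 0.182 = 0.3332790

0.33328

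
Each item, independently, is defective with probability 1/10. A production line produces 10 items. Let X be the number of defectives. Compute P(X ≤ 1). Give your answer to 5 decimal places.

0.73610

X ~ Binomial(10, 0.10); P(X ≤ 1) = Σ C(10,k) p^k (1−p)^(10−k) over k:
  k=0: C(10,0)·0.10^0·0.90^10 = 0.3486784
  k=1: C(10,1)·0.10^1·0.90^9 = 0.3874205
Total = 0.7360989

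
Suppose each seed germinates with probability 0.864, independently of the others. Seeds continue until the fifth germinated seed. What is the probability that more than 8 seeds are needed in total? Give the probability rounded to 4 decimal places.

0.0152

Needing more than 8 seeds ⇔ fewer than 5 successes in the first 8. With X ~ Binomial(8, 0.864), P(Y > 8) = P(X ≤ 4).
  k=0: C(8,0)·0.864^0·0.136^8 = 0.000000
  k=1: C(8,1)·0.864^1·0.136^7 = 0.000006
  k=2: C(8,2)·0.864^2·0.136^6 = 0.000132
  k=3: C(8,3)·0.864^3·0.136^5 = 0.001680
  k=4: C(8,4)·0.864^4·0.136^4 = 0.013345
P(X ≤ 4) = 0.015163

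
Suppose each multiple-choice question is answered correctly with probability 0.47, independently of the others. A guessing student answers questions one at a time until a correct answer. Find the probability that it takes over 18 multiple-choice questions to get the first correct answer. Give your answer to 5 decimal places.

Y = number of multiple-choice questions to the first success; geometric, p = 0.47.
P(Y > 18) = P(first 18 all fail) = (1−p)^18 = 0.0000109

0.00001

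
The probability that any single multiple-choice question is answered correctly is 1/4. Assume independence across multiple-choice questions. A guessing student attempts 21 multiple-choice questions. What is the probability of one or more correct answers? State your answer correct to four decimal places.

P(at least one) = 1 − P(none) = 1 − (1 − 0.25)^21
= 1 − 0.002378 = 0.997622

0.9976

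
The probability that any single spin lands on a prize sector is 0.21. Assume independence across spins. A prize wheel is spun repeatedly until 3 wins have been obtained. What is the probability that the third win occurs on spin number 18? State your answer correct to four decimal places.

0.0367

Y = trial on which the third success occurs; negative binomial, r=3, p=0.21.
P(Y=18) = C(17,2) · p^3 · (1−p)^15
= 136 · 0.009261 · 0.029134 = 0.036695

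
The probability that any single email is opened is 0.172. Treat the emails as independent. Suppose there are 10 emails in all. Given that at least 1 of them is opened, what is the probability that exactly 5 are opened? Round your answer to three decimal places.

X ~ Binomial(10, 0.172). Want P(X=5 | X≥1) = P(X=5) / P(X≥1).
P(X=5) = C(10,5)·0.172^5·0.828^5 = 0.01476
P(X≥1) = 1 − 0.15146 = 0.84854
Ratio = 0.01476 / 0.84854 = 0.01740

0.017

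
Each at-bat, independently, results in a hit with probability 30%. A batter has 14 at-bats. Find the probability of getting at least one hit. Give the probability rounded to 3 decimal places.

P(at least one) = 1 − P(none) = 1 − (1 − 0.30)^14
= 1 − 0.00678 = 0.99322

0.993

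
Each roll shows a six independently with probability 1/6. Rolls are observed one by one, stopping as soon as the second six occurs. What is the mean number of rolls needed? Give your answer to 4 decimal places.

12.0000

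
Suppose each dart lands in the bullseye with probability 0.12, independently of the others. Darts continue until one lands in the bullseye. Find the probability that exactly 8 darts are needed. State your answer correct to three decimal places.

0.049

Geometric (trials to first success), p = 0.12.
P(Y = 8) = (1−p)^7 · p = 0.40868 · 0.12 = 0.04904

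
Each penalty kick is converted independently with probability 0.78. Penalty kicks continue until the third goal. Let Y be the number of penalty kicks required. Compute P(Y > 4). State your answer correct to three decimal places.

Needing more than 4 penalty kicks ⇔ fewer than 3 successes in the first 4. With X ~ Binomial(4, 0.78), P(Y > 4) = P(X ≤ 2).
  k=0: C(4,0)·0.78^0·0.22^4 = 0.00234
  k=1: C(4,1)·0.78^1·0.22^3 = 0.03322
  k=2: C(4,2)·0.78^2·0.22^2 = 0.17668
P(X ≤ 2) = 0.21224

0.212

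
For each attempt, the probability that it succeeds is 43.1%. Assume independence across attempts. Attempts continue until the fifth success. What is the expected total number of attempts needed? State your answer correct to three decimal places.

Y = total attempts until the fifth success; negative binomial with r=5, p=0.431.
E[Y] = r / p = 5 / 0.431 = 11.60093

11.601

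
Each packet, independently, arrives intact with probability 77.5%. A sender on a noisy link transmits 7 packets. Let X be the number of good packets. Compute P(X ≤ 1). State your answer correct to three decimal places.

0.001

X ~ Binomial(7, 0.775); P(X ≤ 1) = Σ C(7,k) p^k (1−p)^(7−k) over k:
  k=0: C(7,0)·0.775^0·0.225^7 = 0.00003
  k=1: C(7,1)·0.775^1·0.225^6 = 0.00070
Total = 0.00073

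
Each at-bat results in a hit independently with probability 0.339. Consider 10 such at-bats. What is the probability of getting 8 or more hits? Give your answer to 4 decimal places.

X ~ Binomial(10, 0.339); P(X ≥ 8) = Σ C(10,k) p^k (1−p)^(10−k) over k:
  k=8: C(10,8)·0.339^8·0.661^2 = 0.003429
  k=9: C(10,9)·0.339^9·0.661^1 = 0.000391
  k=10: C(10,10)·0.339^10·0.661^0 = 0.000020
Total = 0.003840

0.0038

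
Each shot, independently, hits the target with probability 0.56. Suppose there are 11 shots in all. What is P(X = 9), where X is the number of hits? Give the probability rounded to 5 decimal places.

0.05767

X ~ Binomial(n=11, p=0.56).
P(X=9) = C(11,9) · p^9 · (1−p)^2
= 55 · 0.0054162 · 0.1936 = 0.0576714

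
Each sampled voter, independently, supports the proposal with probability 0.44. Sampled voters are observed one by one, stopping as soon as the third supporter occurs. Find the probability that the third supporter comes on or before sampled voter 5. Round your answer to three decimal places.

Finishing within 5 sampled voters ⇔ at least 3 successes in the first 5. With X ~ Binomial(5, 0.44), P(Y ≤ 5) = 1 − P(X ≤ 2).
  k=0: C(5,0)·0.44^0·0.56^5 = 0.05507
  k=1: C(5,1)·0.44^1·0.56^4 = 0.21636
  k=2: C(5,2)·0.44^2·0.56^3 = 0.33999
1 − 0.61142 = 0.38858

0.389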